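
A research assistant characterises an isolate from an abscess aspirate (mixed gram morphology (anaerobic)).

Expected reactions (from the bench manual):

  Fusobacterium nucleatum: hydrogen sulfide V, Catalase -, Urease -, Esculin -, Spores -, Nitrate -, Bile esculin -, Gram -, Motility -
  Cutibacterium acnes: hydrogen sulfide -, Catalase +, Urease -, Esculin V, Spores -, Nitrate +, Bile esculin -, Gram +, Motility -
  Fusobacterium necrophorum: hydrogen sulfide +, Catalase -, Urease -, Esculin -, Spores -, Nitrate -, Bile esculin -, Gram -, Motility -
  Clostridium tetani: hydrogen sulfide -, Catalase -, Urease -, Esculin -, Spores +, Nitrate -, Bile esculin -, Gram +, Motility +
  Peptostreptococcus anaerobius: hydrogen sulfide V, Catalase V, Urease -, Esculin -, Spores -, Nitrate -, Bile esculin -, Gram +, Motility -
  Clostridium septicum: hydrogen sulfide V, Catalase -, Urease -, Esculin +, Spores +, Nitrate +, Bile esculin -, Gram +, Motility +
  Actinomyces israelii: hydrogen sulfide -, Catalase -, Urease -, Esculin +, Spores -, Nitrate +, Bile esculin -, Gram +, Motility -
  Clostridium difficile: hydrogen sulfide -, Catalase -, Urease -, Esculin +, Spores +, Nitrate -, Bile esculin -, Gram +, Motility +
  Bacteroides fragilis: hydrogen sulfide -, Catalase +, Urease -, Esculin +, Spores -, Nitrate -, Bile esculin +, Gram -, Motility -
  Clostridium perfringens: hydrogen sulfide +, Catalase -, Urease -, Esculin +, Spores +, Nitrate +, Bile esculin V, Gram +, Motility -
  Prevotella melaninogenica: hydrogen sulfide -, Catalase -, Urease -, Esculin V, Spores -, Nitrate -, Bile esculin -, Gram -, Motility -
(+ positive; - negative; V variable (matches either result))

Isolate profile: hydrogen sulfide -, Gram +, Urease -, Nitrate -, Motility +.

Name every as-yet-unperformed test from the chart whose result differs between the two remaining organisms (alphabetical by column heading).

Gram +: excludes Fusobacterium nucleatum, Fusobacterium necrophorum, Bacteroides fragilis, Prevotella melaninogenica — 7 left.
Urease -: all 7 remaining candidates are consistent.
hydrogen sulfide -: excludes Clostridium perfringens — 6 left.
Motility +: excludes Cutibacterium acnes, Peptostreptococcus anaerobius, Actinomyces israelii — 3 left.
Nitrate -: excludes Clostridium septicum — 2 left.
Two candidates remain: Clostridium difficile and Clostridium tetani.
  Catalase: - vs - — same for both, does not separate.
  Esculin: Clostridium difficile +, Clostridium tetani - — discriminates.
  Spores: + vs + — same for both, does not separate.
  Bile esculin: - vs - — same for both, does not separate.

Esculin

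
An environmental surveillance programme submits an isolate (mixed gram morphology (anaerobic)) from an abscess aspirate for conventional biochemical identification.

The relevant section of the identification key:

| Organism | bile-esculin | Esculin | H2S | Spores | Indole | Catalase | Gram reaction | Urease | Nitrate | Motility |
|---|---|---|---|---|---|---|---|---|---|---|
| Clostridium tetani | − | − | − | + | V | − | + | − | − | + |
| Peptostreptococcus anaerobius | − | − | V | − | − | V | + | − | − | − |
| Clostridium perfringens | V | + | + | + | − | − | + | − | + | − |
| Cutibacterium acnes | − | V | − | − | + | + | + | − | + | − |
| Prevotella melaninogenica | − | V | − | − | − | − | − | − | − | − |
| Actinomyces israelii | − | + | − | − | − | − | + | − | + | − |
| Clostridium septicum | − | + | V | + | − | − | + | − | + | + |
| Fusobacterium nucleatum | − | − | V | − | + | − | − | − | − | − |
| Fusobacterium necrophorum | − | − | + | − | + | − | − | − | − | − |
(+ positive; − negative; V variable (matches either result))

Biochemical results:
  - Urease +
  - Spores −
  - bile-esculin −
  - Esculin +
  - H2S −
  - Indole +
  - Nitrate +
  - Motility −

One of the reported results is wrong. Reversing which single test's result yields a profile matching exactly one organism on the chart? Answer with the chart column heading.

Urease

As reported, no row in the chart matches all 8 reactions.
Reversing Nitrate → still no organism matches.
Reversing Urease (to −) → unique match: Cutibacterium acnes.
Reversing Motility → still no organism matches.
Reversing H2S → still no organism matches.
Reversing Esculin → still no organism matches.
Reversing Spores → still no organism matches.
Reversing Indole → still no organism matches.
Reversing bile-esculin → still no organism matches.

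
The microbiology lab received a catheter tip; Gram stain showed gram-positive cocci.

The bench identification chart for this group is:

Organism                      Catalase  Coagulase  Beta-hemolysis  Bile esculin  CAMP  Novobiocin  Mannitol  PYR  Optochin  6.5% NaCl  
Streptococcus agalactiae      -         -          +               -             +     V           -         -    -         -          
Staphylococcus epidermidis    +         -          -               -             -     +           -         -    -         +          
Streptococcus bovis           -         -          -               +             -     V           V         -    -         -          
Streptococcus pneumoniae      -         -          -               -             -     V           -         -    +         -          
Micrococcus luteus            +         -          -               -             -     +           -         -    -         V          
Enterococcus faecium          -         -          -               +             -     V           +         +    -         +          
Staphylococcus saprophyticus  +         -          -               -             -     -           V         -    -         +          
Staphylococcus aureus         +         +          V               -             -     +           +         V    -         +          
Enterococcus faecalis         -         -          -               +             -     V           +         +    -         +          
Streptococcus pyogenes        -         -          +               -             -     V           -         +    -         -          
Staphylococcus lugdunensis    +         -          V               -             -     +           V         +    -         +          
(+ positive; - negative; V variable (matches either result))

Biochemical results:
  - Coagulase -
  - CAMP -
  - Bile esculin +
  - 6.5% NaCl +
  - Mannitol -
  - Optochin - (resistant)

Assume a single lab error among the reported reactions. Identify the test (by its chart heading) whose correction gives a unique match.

6.5% NaCl

As reported, no row in the chart matches all 6 reactions.
Reversing Optochin → still no organism matches.
Reversing Coagulase → still no organism matches.
Reversing 6.5% NaCl (to -) → unique match: Streptococcus bovis.
Reversing Bile esculin → 4 organisms match (not unique).
Reversing CAMP → still no organism matches.
Reversing Mannitol → 2 organisms match (not unique).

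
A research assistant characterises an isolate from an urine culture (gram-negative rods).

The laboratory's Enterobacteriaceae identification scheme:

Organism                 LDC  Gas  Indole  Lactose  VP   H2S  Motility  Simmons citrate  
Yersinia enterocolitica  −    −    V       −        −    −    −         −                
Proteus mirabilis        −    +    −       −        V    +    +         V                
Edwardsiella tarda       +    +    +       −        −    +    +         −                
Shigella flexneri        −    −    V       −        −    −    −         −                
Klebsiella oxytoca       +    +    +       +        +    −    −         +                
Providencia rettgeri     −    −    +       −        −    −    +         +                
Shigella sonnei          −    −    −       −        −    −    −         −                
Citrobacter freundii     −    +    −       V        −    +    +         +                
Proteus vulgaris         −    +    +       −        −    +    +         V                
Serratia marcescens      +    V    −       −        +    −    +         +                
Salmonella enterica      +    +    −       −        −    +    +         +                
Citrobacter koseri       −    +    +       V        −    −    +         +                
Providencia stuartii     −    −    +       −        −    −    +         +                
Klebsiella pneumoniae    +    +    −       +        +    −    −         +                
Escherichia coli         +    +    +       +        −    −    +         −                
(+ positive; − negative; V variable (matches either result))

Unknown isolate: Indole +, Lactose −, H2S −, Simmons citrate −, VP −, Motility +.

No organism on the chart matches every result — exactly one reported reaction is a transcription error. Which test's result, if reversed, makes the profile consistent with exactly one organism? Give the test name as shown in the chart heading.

As reported, no row in the chart matches all 6 reactions.
Reversing VP → still no organism matches.
Reversing H2S → 2 organisms match (not unique).
Reversing Motility → 2 organisms match (not unique).
Reversing Simmons citrate → 3 organisms match (not unique).
Reversing Indole → still no organism matches.
Reversing Lactose (to +) → unique match: Escherichia coli.

Lactose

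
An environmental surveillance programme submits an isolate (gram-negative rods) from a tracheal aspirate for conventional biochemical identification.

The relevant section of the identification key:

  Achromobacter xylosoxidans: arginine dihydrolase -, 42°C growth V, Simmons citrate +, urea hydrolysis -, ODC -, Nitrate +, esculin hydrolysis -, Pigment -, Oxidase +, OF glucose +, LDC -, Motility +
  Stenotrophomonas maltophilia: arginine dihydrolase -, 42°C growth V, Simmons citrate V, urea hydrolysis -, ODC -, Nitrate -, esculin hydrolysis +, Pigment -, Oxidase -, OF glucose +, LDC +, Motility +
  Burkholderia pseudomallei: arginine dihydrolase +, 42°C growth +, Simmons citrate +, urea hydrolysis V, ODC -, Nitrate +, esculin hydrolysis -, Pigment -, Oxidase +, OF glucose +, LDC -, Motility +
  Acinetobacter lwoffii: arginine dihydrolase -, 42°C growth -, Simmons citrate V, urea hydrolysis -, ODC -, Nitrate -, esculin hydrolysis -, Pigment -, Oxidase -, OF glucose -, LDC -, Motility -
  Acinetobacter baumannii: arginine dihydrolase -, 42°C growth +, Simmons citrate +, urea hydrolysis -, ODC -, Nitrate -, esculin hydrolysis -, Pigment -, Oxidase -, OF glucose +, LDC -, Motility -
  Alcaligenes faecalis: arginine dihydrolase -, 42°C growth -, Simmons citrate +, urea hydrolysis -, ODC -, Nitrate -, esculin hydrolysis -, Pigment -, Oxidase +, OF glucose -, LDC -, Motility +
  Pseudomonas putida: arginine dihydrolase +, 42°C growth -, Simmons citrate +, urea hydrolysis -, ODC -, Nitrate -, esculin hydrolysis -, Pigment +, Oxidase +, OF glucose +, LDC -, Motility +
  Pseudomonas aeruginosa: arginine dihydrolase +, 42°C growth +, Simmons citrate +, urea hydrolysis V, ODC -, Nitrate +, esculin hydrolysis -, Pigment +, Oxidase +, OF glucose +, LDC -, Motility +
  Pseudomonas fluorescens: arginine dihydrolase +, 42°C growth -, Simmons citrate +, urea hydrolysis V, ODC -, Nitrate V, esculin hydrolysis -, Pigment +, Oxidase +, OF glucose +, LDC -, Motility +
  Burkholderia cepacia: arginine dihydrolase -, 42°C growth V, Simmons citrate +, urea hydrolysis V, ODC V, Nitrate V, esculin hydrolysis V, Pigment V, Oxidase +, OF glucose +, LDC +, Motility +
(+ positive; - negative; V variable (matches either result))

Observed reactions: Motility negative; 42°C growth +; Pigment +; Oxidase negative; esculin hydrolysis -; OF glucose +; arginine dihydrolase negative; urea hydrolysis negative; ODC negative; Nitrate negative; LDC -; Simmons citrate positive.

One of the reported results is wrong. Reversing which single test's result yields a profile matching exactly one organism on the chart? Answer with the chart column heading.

Pigment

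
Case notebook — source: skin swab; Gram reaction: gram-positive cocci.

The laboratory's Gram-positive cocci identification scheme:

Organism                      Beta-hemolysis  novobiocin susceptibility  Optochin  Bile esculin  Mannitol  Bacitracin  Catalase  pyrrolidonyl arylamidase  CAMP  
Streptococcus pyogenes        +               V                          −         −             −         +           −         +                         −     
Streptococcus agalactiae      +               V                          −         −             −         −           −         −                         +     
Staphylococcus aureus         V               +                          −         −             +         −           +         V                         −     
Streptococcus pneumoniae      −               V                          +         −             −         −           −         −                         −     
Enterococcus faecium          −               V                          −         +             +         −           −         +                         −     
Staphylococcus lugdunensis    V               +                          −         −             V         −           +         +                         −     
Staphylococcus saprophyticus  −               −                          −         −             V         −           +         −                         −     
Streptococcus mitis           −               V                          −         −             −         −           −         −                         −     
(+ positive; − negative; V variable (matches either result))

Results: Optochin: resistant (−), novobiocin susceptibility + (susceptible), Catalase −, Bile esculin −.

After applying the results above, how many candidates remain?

novobiocin susceptibility +: excludes Staphylococcus saprophyticus — 7 left.
Bile esculin −: excludes Enterococcus faecium — 6 left.
Optochin −: excludes Streptococcus pneumoniae — 5 left.
Catalase −: excludes Staphylococcus aureus, Staphylococcus lugdunensis — 3 left.
Still consistent: Streptococcus agalactiae, Streptococcus mitis, Streptococcus pyogenes.

3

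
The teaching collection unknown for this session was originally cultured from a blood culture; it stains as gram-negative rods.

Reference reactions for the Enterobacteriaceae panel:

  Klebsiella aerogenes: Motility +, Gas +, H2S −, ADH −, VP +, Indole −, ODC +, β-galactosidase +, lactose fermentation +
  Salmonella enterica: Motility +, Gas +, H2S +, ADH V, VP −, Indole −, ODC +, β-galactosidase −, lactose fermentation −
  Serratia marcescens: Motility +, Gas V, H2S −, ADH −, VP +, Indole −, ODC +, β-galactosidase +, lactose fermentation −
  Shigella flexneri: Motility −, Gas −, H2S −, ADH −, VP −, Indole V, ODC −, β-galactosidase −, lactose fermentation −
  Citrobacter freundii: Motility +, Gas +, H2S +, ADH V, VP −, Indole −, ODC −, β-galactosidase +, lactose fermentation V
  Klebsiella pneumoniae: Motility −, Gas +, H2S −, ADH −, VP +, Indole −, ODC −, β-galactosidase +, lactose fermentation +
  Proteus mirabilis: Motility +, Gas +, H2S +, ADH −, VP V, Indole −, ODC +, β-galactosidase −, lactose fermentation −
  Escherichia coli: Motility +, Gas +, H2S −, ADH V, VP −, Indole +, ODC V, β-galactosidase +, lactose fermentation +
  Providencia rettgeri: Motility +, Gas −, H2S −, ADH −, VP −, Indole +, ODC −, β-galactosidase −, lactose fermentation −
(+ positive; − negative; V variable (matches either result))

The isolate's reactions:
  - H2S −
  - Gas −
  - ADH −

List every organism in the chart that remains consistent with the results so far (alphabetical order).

Gas −: excludes 6 organisms — 3 left.
ADH −: all 3 remaining candidates are consistent.
H2S −: all 3 remaining candidates are consistent.

Providencia rettgeri, Serratia marcescens, Shigella flexneri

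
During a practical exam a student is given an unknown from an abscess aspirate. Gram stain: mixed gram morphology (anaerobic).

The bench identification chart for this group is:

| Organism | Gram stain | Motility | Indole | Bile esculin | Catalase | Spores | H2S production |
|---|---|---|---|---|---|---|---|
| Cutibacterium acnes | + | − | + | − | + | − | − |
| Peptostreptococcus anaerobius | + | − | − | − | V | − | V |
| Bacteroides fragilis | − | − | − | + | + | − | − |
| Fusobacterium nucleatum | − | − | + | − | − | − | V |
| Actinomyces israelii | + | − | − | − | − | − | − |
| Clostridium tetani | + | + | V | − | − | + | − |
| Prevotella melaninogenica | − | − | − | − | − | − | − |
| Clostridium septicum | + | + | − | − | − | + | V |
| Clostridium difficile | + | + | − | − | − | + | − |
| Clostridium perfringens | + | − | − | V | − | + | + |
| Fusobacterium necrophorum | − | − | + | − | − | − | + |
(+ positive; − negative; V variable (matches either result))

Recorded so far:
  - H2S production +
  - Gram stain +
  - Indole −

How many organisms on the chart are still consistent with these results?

H2S production +: excludes 6 organisms — 5 left.
Indole −: excludes Fusobacterium nucleatum, Fusobacterium necrophorum — 3 left.
Gram stain +: all 3 remaining candidates are consistent.
Still consistent: Clostridium perfringens, Clostridium septicum, Peptostreptococcus anaerobius.

3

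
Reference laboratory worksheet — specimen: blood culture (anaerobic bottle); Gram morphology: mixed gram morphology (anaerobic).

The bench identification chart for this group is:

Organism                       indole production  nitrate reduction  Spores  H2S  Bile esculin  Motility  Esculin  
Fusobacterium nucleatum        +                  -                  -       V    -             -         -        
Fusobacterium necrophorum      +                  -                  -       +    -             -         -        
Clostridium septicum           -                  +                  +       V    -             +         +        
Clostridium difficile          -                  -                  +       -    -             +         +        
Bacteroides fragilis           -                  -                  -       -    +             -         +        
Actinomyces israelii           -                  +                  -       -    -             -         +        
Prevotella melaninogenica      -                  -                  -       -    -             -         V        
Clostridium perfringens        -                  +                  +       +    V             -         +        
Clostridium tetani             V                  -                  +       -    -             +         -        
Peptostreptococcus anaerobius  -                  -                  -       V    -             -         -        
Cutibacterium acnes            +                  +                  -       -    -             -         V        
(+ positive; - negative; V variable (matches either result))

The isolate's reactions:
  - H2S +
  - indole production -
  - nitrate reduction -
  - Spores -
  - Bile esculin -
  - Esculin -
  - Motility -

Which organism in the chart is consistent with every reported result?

H2S +: excludes 6 organisms — 5 left.
Motility -: excludes Clostridium septicum — 4 left.
indole production -: excludes Fusobacterium nucleatum, Fusobacterium necrophorum — 2 left.
Esculin -: excludes Clostridium perfringens — 1 left.
Spores -: the one remaining candidate is consistent.
Bile esculin -: the one remaining candidate is consistent.
nitrate reduction -: the one remaining candidate is consistent.

Peptostreptococcus anaerobius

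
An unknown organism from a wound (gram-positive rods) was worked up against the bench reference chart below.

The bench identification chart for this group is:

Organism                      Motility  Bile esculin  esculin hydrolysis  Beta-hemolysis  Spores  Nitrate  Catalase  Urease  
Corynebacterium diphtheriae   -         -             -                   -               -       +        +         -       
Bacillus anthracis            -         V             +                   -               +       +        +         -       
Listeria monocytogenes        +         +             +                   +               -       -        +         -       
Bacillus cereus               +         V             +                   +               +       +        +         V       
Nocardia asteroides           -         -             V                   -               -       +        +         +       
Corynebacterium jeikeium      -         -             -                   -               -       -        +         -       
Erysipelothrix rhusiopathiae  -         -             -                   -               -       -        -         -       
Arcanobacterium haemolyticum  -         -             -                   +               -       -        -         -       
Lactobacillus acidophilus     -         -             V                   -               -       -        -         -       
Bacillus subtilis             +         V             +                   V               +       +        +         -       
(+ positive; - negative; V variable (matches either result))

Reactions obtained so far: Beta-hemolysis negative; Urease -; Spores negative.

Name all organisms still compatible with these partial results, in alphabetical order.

Corynebacterium diphtheriae, Corynebacterium jeikeium, Erysipelothrix rhusiopathiae, Lactobacillus acidophilus

Spores -: excludes Bacillus anthracis, Bacillus cereus, Bacillus subtilis — 7 left.
Urease -: excludes Nocardia asteroides — 6 left.
Beta-hemolysis -: excludes Listeria monocytogenes, Arcanobacterium haemolyticum — 4 left.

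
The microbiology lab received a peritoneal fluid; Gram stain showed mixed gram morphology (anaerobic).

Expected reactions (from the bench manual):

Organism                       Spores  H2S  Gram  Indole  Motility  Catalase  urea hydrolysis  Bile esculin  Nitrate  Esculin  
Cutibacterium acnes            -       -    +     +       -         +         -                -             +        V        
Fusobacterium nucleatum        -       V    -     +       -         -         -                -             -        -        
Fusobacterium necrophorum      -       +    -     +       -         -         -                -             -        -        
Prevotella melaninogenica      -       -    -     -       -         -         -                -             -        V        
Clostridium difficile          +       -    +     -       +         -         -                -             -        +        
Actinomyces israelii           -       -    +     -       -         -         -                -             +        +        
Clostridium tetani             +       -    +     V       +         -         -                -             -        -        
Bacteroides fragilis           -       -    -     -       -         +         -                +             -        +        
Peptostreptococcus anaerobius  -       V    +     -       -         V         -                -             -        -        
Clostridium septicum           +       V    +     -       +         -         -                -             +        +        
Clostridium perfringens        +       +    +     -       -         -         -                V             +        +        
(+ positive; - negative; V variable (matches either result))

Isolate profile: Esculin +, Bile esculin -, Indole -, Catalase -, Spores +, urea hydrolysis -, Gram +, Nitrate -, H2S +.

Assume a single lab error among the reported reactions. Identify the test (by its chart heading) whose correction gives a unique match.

H2S

As reported, no row in the chart matches all 9 reactions.
Reversing Nitrate → 2 organisms match (not unique).
Reversing urea hydrolysis → still no organism matches.
Reversing Indole → still no organism matches.
Reversing Catalase → still no organism matches.
Reversing Bile esculin → still no organism matches.
Reversing Gram → still no organism matches.
Reversing Spores → still no organism matches.
Reversing H2S (to -) → unique match: Clostridium difficile.
Reversing Esculin → still no organism matches.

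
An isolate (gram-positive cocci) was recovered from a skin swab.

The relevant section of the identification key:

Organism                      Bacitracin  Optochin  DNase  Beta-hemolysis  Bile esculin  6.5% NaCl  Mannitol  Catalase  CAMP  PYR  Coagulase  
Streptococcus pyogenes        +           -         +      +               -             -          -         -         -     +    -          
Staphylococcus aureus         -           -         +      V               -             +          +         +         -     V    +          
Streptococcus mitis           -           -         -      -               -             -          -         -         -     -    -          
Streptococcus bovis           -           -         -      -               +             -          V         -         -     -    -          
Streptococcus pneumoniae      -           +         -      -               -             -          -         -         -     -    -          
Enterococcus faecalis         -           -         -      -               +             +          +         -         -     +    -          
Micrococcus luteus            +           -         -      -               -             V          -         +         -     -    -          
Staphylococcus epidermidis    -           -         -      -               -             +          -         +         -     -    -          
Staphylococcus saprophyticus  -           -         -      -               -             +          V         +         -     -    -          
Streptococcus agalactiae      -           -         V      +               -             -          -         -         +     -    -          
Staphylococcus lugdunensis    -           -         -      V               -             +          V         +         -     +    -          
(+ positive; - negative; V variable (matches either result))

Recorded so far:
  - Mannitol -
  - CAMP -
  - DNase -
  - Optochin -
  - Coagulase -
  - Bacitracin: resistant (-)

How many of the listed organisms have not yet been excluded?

5

CAMP -: excludes Streptococcus agalactiae — 10 left.
Optochin -: excludes Streptococcus pneumoniae — 9 left.
DNase -: excludes Streptococcus pyogenes, Staphylococcus aureus — 7 left.
Bacitracin -: excludes Micrococcus luteus — 6 left.
Coagulase -: all 6 remaining candidates are consistent.
Mannitol -: excludes Enterococcus faecalis — 5 left.
Still consistent: Staphylococcus epidermidis, Staphylococcus lugdunensis, Staphylococcus saprophyticus, Streptococcus bovis, Streptococcus mitis.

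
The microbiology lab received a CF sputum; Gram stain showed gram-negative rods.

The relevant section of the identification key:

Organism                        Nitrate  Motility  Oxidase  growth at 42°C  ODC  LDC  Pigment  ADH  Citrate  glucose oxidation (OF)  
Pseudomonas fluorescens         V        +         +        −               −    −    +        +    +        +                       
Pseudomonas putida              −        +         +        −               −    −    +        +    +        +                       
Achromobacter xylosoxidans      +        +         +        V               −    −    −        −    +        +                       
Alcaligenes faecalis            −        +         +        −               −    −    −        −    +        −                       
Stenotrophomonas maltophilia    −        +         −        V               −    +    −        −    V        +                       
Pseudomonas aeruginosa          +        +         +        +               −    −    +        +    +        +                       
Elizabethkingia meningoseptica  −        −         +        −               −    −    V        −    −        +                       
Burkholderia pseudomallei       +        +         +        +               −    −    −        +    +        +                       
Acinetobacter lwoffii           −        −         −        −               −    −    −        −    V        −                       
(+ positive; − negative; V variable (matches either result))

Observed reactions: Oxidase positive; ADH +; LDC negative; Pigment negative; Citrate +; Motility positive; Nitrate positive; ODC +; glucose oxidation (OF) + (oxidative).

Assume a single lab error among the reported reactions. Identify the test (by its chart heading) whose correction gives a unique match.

ODC

As reported, no row in the chart matches all 9 reactions.
Reversing Pigment → still no organism matches.
Reversing Nitrate → still no organism matches.
Reversing Oxidase → still no organism matches.
Reversing Citrate → still no organism matches.
Reversing ODC (to −) → unique match: Burkholderia pseudomallei.
Reversing ADH → still no organism matches.
Reversing Motility → still no organism matches.
Reversing LDC → still no organism matches.
Reversing glucose oxidation (OF) → still no organism matches.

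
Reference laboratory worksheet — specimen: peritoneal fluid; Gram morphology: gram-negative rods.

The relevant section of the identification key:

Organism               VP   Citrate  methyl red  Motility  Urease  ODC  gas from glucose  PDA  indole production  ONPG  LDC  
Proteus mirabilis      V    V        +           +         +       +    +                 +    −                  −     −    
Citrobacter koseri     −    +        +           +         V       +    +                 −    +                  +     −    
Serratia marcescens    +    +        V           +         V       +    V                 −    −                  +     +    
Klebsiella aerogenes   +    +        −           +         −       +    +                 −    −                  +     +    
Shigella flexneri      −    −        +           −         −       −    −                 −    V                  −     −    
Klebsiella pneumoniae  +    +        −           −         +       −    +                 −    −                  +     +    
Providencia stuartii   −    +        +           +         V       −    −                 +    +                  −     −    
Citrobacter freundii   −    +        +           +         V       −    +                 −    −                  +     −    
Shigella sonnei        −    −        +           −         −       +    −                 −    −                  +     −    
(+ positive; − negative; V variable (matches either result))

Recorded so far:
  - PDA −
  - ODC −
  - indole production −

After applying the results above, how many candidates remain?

3

ODC −: excludes 5 organisms — 4 left.
PDA −: excludes Providencia stuartii — 3 left.
indole production −: all 3 remaining candidates are consistent.
Still consistent: Citrobacter freundii, Klebsiella pneumoniae, Shigella flexneri.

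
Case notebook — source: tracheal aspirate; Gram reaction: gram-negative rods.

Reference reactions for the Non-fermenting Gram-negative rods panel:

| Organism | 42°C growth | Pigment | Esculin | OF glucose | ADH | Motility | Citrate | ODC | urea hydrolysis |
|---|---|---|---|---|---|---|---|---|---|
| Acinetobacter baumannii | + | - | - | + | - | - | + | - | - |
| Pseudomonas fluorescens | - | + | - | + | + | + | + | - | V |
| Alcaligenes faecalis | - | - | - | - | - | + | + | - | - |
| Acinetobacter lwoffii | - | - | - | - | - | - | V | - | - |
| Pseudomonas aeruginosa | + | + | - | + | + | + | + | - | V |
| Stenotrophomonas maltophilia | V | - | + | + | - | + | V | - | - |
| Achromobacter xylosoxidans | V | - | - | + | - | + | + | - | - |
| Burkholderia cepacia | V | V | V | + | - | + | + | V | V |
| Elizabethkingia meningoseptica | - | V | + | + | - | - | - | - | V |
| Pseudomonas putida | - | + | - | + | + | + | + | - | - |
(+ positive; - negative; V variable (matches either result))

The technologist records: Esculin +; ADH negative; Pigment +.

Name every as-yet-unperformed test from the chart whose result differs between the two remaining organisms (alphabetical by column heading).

Citrate, Motility

ADH -: excludes Pseudomonas fluorescens, Pseudomonas aeruginosa, Pseudomonas putida — 7 left.
Pigment +: excludes 5 organisms — 2 left.
Esculin +: all 2 remaining candidates are consistent.
Two candidates remain: Burkholderia cepacia and Elizabethkingia meningoseptica.
  42°C growth: V vs - — variable for at least one, does not separate.
  OF glucose: + vs + — same for both, does not separate.
  Motility: Burkholderia cepacia +, Elizabethkingia meningoseptica - — discriminates.
  Citrate: Burkholderia cepacia +, Elizabethkingia meningoseptica - — discriminates.
  ODC: V vs - — variable for at least one, does not separate.
  urea hydrolysis: V vs V — variable for at least one, does not separate.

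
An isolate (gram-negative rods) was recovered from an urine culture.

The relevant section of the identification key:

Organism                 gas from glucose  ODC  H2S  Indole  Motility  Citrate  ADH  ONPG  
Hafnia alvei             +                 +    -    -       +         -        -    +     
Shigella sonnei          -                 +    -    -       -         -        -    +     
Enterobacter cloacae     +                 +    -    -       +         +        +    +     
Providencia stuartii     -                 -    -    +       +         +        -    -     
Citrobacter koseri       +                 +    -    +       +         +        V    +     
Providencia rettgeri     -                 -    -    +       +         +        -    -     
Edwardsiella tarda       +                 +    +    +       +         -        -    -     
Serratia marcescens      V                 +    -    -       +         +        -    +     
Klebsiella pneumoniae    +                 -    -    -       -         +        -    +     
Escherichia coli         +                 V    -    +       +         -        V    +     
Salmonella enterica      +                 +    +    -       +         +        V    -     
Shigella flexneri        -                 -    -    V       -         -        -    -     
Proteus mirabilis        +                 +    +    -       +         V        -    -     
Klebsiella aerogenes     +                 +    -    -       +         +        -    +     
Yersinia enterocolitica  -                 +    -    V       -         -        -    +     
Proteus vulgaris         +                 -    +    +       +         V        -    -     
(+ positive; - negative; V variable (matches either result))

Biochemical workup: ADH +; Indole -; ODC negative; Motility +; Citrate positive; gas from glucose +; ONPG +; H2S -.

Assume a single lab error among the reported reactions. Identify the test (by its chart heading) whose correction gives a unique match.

ODC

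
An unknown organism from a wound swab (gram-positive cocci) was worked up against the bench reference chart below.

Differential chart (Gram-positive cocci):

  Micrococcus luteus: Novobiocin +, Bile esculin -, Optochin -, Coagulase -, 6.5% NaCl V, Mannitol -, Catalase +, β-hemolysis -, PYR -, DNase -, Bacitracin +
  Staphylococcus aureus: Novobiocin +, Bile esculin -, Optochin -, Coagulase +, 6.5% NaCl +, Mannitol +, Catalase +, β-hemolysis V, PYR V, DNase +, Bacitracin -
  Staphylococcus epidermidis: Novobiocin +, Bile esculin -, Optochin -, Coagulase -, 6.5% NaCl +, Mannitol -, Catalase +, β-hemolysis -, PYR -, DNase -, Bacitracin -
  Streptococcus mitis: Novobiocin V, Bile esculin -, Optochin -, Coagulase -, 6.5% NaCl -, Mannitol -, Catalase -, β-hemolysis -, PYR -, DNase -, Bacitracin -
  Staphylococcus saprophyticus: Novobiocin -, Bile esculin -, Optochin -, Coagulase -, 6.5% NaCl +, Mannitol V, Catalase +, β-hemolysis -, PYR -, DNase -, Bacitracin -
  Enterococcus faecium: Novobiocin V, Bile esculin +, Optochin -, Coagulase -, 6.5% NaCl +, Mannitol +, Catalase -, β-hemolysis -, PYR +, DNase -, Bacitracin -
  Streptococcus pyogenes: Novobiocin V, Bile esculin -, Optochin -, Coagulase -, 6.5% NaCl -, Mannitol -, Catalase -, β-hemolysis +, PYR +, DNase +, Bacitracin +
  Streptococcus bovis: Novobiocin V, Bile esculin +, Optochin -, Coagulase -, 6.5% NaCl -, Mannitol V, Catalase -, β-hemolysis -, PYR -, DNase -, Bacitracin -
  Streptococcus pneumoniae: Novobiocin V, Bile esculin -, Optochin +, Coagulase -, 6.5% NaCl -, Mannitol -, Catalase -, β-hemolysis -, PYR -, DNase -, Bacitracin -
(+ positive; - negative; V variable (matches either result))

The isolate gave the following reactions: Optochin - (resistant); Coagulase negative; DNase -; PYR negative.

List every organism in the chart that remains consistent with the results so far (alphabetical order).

Micrococcus luteus, Staphylococcus epidermidis, Staphylococcus saprophyticus, Streptococcus bovis, Streptococcus mitis

DNase -: excludes Staphylococcus aureus, Streptococcus pyogenes — 7 left.
PYR -: excludes Enterococcus faecium — 6 left.
Coagulase -: all 6 remaining candidates are consistent.
Optochin -: excludes Streptococcus pneumoniae — 5 left.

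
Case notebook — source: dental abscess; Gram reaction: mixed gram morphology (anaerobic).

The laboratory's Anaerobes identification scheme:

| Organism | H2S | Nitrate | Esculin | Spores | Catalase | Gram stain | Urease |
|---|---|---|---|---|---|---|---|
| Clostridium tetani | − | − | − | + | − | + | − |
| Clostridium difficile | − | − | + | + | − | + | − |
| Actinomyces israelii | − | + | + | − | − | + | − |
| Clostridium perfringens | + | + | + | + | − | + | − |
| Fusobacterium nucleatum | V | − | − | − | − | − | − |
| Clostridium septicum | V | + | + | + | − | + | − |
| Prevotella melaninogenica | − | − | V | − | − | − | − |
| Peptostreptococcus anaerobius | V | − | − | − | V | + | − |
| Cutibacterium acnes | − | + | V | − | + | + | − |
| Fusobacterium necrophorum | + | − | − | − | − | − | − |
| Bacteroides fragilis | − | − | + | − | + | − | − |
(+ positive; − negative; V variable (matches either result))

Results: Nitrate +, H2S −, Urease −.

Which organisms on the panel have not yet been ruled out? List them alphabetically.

Urease −: all 11 remaining candidates are consistent.
Nitrate +: excludes 7 organisms — 4 left.
H2S −: excludes Clostridium perfringens — 3 left.

Actinomyces israelii, Clostridium septicum, Cutibacterium acnes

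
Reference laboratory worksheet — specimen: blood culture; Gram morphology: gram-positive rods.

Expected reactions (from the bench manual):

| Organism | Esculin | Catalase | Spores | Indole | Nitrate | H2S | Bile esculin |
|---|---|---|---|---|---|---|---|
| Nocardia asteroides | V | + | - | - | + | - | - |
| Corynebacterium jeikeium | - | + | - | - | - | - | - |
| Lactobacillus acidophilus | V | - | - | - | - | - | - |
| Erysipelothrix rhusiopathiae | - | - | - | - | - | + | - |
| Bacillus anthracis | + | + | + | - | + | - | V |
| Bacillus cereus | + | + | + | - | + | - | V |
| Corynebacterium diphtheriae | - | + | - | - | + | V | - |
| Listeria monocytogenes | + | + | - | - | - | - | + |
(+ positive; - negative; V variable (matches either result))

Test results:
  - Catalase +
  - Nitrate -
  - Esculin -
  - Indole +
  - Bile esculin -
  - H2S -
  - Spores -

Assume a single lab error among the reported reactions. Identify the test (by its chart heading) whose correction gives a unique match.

Indole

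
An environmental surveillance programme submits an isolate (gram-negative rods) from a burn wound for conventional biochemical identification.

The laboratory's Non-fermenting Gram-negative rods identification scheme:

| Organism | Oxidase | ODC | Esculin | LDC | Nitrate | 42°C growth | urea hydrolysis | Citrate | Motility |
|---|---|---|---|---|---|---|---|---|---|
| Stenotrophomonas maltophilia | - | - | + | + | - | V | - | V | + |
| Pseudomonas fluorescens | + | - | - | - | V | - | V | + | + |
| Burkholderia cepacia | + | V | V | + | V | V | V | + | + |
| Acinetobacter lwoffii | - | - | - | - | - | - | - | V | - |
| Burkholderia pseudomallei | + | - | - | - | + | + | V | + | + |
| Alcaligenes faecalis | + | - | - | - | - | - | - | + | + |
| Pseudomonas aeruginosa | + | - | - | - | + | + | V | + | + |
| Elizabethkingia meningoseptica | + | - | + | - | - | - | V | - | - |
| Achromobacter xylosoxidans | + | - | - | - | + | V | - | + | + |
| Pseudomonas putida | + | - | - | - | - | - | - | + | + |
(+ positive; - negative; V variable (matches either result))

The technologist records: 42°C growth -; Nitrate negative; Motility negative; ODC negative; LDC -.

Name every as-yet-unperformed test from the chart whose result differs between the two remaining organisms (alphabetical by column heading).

Esculin, Oxidase

Nitrate -: excludes Burkholderia pseudomallei, Pseudomonas aeruginosa, Achromobacter xylosoxidans — 7 left.
42°C growth -: all 7 remaining candidates are consistent.
ODC -: all 7 remaining candidates are consistent.
LDC -: excludes Stenotrophomonas maltophilia, Burkholderia cepacia — 5 left.
Motility -: excludes Pseudomonas fluorescens, Alcaligenes faecalis, Pseudomonas putida — 2 left.
Two candidates remain: Acinetobacter lwoffii and Elizabethkingia meningoseptica.
  Oxidase: Acinetobacter lwoffii -, Elizabethkingia meningoseptica + — discriminates.
  Esculin: Acinetobacter lwoffii -, Elizabethkingia meningoseptica + — discriminates.
  urea hydrolysis: - vs V — variable for at least one, does not separate.
  Citrate: V vs - — variable for at least one, does not separate.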